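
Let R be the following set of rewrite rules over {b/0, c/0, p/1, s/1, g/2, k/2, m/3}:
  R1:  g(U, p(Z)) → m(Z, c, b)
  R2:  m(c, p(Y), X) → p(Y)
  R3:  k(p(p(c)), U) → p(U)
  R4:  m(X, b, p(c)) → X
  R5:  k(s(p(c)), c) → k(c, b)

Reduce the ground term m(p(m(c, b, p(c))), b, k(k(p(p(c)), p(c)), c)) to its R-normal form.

p(c)

1. m(p(m(c, b, p(c))), b, k(k(p(p(c)), p(c)), c))  →  m(p(c), b, k(k(p(p(c)), p(c)), c))   [R4 at 1.1]
2. m(p(c), b, k(k(p(p(c)), p(c)), c))  →  m(p(c), b, k(p(p(c)), c))   [R3 at 3.1]
3. m(p(c), b, k(p(p(c)), c))  →  m(p(c), b, p(c))   [R3 at 3]
4. m(p(c), b, p(c))  →  p(c)   [R4 at ε]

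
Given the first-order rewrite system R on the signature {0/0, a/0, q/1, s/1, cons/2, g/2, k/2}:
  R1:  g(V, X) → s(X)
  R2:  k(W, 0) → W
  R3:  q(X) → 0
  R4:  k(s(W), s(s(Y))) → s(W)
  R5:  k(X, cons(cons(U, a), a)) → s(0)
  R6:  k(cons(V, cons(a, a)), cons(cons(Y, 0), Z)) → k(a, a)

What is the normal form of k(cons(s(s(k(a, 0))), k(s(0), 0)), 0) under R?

cons(s(s(a)), s(0))

1. k(cons(s(s(k(a, 0))), k(s(0), 0)), 0)  →  cons(s(s(k(a, 0))), k(s(0), 0))   [R2 at ε]
2. cons(s(s(k(a, 0))), k(s(0), 0))  →  cons(s(s(a)), k(s(0), 0))   [R2 at 1.1.1]
3. cons(s(s(a)), k(s(0), 0))  →  cons(s(s(a)), s(0))   [R2 at 2]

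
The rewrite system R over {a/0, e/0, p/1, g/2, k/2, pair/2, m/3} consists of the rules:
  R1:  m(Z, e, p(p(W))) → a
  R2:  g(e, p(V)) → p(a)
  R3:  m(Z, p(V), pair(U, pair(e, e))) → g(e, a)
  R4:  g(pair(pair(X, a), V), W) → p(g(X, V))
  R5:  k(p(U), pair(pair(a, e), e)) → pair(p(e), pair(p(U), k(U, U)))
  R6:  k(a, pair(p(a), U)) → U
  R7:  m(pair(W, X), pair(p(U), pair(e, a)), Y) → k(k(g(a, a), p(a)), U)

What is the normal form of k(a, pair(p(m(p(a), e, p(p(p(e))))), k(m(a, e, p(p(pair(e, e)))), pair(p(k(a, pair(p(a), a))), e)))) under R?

e

1. k(a, pair(p(m(p(a), e, p(p(p(e))))), k(m(a, e, p(p(pair(e, e)))), pair(p(k(a, pair(p(a), a))), e))))  →  k(a, pair(p(a), k(m(a, e, p(p(pair(e, e)))), pair(p(k(a, pair(p(a), a))), e))))   [R1 at 2.1.1]
2. k(a, pair(p(a), k(m(a, e, p(p(pair(e, e)))), pair(p(k(a, pair(p(a), a))), e))))  →  k(m(a, e, p(p(pair(e, e)))), pair(p(k(a, pair(p(a), a))), e))   [R6 at ε]
3. k(m(a, e, p(p(pair(e, e)))), pair(p(k(a, pair(p(a), a))), e))  →  k(a, pair(p(k(a, pair(p(a), a))), e))   [R1 at 1]
4. k(a, pair(p(k(a, pair(p(a), a))), e))  →  k(a, pair(p(a), e))   [R6 at 2.1.1]
5. k(a, pair(p(a), e))  →  e   [R6 at ε]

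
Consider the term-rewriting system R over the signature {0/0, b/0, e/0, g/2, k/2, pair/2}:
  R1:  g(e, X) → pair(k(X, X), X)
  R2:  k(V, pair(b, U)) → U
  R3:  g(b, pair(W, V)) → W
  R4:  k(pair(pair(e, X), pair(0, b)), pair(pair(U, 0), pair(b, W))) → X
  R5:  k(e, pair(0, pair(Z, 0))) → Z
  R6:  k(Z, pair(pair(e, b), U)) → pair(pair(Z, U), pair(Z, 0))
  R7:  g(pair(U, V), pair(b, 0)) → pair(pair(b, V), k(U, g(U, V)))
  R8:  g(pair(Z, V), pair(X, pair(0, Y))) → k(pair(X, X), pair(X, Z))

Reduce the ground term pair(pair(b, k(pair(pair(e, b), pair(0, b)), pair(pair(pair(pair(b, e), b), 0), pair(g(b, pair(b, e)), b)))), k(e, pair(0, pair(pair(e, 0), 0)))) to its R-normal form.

pair(pair(b, b), pair(e, 0))

1. pair(pair(b, k(pair(pair(e, b), pair(0, b)), pair(pair(pair(pair(b, e), b), 0), pair(g(b, pair(b, e)), b)))), k(e, pair(0, pair(pair(e, 0), 0))))  →  pair(pair(b, k(pair(pair(e, b), pair(0, b)), pair(pair(pair(pair(b, e), b), 0), pair(b, b)))), k(e, pair(0, pair(pair(e, 0), 0))))   [R3 at 1.2.2.2.1]
2. pair(pair(b, k(pair(pair(e, b), pair(0, b)), pair(pair(pair(pair(b, e), b), 0), pair(b, b)))), k(e, pair(0, pair(pair(e, 0), 0))))  →  pair(pair(b, b), k(e, pair(0, pair(pair(e, 0), 0))))   [R4 at 1.2]
3. pair(pair(b, b), k(e, pair(0, pair(pair(e, 0), 0))))  →  pair(pair(b, b), pair(e, 0))   [R5 at 2]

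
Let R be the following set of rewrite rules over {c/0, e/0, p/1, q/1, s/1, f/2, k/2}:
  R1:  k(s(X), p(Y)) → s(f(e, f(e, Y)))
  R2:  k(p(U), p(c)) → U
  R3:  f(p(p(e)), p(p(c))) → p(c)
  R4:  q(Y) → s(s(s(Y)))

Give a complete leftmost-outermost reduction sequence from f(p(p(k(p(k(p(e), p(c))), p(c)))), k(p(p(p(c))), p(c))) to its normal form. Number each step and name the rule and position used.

1. f(p(p(k(p(k(p(e), p(c))), p(c)))), k(p(p(p(c))), p(c)))  →  f(p(p(k(p(e), p(c)))), k(p(p(p(c))), p(c)))   [R2 at 1.1.1]
2. f(p(p(k(p(e), p(c)))), k(p(p(p(c))), p(c)))  →  f(p(p(e)), k(p(p(p(c))), p(c)))   [R2 at 1.1.1]
3. f(p(p(e)), k(p(p(p(c))), p(c)))  →  f(p(p(e)), p(p(c)))   [R2 at 2]
4. f(p(p(e)), p(p(c)))  →  p(c)   [R3 at ε]

p(c)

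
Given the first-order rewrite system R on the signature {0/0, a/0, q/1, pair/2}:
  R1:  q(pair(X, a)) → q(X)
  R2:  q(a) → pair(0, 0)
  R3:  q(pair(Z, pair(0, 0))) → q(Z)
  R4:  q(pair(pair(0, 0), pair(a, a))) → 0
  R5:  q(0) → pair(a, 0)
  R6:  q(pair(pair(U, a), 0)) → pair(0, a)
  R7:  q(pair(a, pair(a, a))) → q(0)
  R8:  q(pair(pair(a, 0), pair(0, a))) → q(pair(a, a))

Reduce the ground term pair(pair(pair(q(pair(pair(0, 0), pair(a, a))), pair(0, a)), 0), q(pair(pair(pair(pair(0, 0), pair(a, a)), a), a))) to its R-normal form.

pair(pair(pair(0, pair(0, a)), 0), 0)

1. pair(pair(pair(q(pair(pair(0, 0), pair(a, a))), pair(0, a)), 0), q(pair(pair(pair(pair(0, 0), pair(a, a)), a), a)))  →  pair(pair(pair(0, pair(0, a)), 0), q(pair(pair(pair(pair(0, 0), pair(a, a)), a), a)))   [R4 at 1.1.1]
2. pair(pair(pair(0, pair(0, a)), 0), q(pair(pair(pair(pair(0, 0), pair(a, a)), a), a)))  →  pair(pair(pair(0, pair(0, a)), 0), q(pair(pair(pair(0, 0), pair(a, a)), a)))   [R1 at 2]
3. pair(pair(pair(0, pair(0, a)), 0), q(pair(pair(pair(0, 0), pair(a, a)), a)))  →  pair(pair(pair(0, pair(0, a)), 0), q(pair(pair(0, 0), pair(a, a))))   [R1 at 2]
4. pair(pair(pair(0, pair(0, a)), 0), q(pair(pair(0, 0), pair(a, a))))  →  pair(pair(pair(0, pair(0, a)), 0), 0)   [R4 at 2]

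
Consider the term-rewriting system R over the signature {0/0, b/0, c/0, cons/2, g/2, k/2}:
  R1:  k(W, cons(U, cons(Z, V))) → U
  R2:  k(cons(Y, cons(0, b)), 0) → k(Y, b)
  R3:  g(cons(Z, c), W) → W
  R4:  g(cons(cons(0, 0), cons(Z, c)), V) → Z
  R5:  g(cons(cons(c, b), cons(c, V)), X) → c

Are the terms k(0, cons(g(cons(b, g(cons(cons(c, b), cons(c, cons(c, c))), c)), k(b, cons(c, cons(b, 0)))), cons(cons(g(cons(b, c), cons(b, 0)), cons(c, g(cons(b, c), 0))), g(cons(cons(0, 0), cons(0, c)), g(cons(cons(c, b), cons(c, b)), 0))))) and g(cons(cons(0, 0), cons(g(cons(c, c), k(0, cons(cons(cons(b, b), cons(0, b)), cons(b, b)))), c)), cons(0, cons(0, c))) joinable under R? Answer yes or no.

no — NF(t₁) = c, NF(t₂) = cons(cons(b, b), cons(0, b))

Reduce t₁ = k(0, cons(g(cons(b, g(cons(cons(c, b), cons(c, cons(c, c))), c)), k(b, cons(c, cons(b, 0)))), cons(cons(g(cons(b, c), cons(b, 0)), cons(c, g(cons(b, c), 0))), g(cons(cons(0, 0), cons(0, c)), g(cons(cons(c, b), cons(c, b)), 0))))):
1. k(0, cons(g(cons(b, g(cons(cons(c, b), cons(c, cons(c, c))), c)), k(b, cons(c, cons(b, 0)))), cons(cons(g(cons(b, c), cons(b, 0)), cons(c, g(cons(b, c), 0))), g(cons(cons(0, 0), cons(0, c)), g(cons(cons(c, b), cons(c, b)), 0)))))  →  g(cons(b, g(cons(cons(c, b), cons(c, cons(c, c))), c)), k(b, cons(c, cons(b, 0))))   [R1 at ε]
2. g(cons(b, g(cons(cons(c, b), cons(c, cons(c, c))), c)), k(b, cons(c, cons(b, 0))))  →  g(cons(b, c), k(b, cons(c, cons(b, 0))))   [R5 at 1.2]
3. g(cons(b, c), k(b, cons(c, cons(b, 0))))  →  k(b, cons(c, cons(b, 0)))   [R3 at ε]
4. k(b, cons(c, cons(b, 0)))  →  c   [R1 at ε]

Reduce t₂ = g(cons(cons(0, 0), cons(g(cons(c, c), k(0, cons(cons(cons(b, b), cons(0, b)), cons(b, b)))), c)), cons(0, cons(0, c))):
1. g(cons(cons(0, 0), cons(g(cons(c, c), k(0, cons(cons(cons(b, b), cons(0, b)), cons(b, b)))), c)), cons(0, cons(0, c)))  →  g(cons(c, c), k(0, cons(cons(cons(b, b), cons(0, b)), cons(b, b))))   [R4 at ε]
2. g(cons(c, c), k(0, cons(cons(cons(b, b), cons(0, b)), cons(b, b))))  →  k(0, cons(cons(cons(b, b), cons(0, b)), cons(b, b)))   [R3 at ε]
3. k(0, cons(cons(cons(b, b), cons(0, b)), cons(b, b)))  →  cons(cons(b, b), cons(0, b))   [R1 at ε]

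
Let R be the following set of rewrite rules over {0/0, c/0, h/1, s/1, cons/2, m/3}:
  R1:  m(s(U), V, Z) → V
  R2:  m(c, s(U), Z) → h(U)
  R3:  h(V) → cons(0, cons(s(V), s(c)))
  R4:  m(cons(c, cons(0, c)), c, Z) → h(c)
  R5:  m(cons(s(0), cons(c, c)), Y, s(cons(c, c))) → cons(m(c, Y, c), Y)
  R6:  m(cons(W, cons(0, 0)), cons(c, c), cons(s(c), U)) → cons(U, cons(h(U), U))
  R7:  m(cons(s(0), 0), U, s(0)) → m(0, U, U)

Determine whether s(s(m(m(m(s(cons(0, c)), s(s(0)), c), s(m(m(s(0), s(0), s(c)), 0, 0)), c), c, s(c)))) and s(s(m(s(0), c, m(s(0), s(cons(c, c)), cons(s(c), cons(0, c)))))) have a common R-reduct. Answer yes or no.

yes — NF(t₁) = s(s(c)), NF(t₂) = s(s(c))

Reduce t₁ = s(s(m(m(m(s(cons(0, c)), s(s(0)), c), s(m(m(s(0), s(0), s(c)), 0, 0)), c), c, s(c)))):
1. s(s(m(m(m(s(cons(0, c)), s(s(0)), c), s(m(m(s(0), s(0), s(c)), 0, 0)), c), c, s(c))))  →  s(s(m(m(s(s(0)), s(m(m(s(0), s(0), s(c)), 0, 0)), c), c, s(c))))   [R1 at 1.1.1.1]
2. s(s(m(m(s(s(0)), s(m(m(s(0), s(0), s(c)), 0, 0)), c), c, s(c))))  →  s(s(m(s(m(m(s(0), s(0), s(c)), 0, 0)), c, s(c))))   [R1 at 1.1.1]
3. s(s(m(s(m(m(s(0), s(0), s(c)), 0, 0)), c, s(c))))  →  s(s(c))   [R1 at 1.1]

Reduce t₂ = s(s(m(s(0), c, m(s(0), s(cons(c, c)), cons(s(c), cons(0, c)))))):
1. s(s(m(s(0), c, m(s(0), s(cons(c, c)), cons(s(c), cons(0, c))))))  →  s(s(c))   [R1 at 1.1]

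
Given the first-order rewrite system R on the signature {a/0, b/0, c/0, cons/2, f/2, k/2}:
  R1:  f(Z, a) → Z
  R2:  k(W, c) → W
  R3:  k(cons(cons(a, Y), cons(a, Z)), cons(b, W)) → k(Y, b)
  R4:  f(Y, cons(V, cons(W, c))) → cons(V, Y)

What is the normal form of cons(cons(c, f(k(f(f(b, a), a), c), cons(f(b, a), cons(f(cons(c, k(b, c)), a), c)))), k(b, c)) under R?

1. cons(cons(c, f(k(f(f(b, a), a), c), cons(f(b, a), cons(f(cons(c, k(b, c)), a), c)))), k(b, c))  →  cons(cons(c, cons(f(b, a), k(f(f(b, a), a), c))), k(b, c))   [R4 at 1.2]
2. cons(cons(c, cons(f(b, a), k(f(f(b, a), a), c))), k(b, c))  →  cons(cons(c, cons(b, k(f(f(b, a), a), c))), k(b, c))   [R1 at 1.2.1]
3. cons(cons(c, cons(b, k(f(f(b, a), a), c))), k(b, c))  →  cons(cons(c, cons(b, f(f(b, a), a))), k(b, c))   [R2 at 1.2.2]
4. cons(cons(c, cons(b, f(f(b, a), a))), k(b, c))  →  cons(cons(c, cons(b, f(b, a))), k(b, c))   [R1 at 1.2.2]
5. cons(cons(c, cons(b, f(b, a))), k(b, c))  →  cons(cons(c, cons(b, b)), k(b, c))   [R1 at 1.2.2]
6. cons(cons(c, cons(b, b)), k(b, c))  →  cons(cons(c, cons(b, b)), b)   [R2 at 2]

cons(cons(c, cons(b, b)), b)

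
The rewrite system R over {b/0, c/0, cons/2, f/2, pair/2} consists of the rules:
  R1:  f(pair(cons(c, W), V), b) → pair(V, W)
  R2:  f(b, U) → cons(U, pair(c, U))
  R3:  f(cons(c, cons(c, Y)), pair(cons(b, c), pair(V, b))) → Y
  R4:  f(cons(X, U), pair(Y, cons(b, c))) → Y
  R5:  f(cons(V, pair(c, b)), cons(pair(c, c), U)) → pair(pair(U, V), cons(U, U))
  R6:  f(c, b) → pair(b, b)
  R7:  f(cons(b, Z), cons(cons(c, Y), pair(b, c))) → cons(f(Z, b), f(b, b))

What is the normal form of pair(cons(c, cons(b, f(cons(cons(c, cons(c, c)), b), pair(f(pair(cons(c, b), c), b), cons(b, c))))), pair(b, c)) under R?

1. pair(cons(c, cons(b, f(cons(cons(c, cons(c, c)), b), pair(f(pair(cons(c, b), c), b), cons(b, c))))), pair(b, c))  →  pair(cons(c, cons(b, f(pair(cons(c, b), c), b))), pair(b, c))   [R4 at 1.2.2]
2. pair(cons(c, cons(b, f(pair(cons(c, b), c), b))), pair(b, c))  →  pair(cons(c, cons(b, pair(c, b))), pair(b, c))   [R1 at 1.2.2]

pair(cons(c, cons(b, pair(c, b))), pair(b, c))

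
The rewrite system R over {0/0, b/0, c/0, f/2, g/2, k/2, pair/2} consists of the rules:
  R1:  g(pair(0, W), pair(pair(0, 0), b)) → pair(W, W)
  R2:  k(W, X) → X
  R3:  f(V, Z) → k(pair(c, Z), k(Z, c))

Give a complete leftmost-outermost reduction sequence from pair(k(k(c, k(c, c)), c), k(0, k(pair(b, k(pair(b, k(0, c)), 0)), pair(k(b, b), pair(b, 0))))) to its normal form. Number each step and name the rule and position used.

1. pair(k(k(c, k(c, c)), c), k(0, k(pair(b, k(pair(b, k(0, c)), 0)), pair(k(b, b), pair(b, 0)))))  →  pair(c, k(0, k(pair(b, k(pair(b, k(0, c)), 0)), pair(k(b, b), pair(b, 0)))))   [R2 at 1]
2. pair(c, k(0, k(pair(b, k(pair(b, k(0, c)), 0)), pair(k(b, b), pair(b, 0)))))  →  pair(c, k(pair(b, k(pair(b, k(0, c)), 0)), pair(k(b, b), pair(b, 0))))   [R2 at 2]
3. pair(c, k(pair(b, k(pair(b, k(0, c)), 0)), pair(k(b, b), pair(b, 0))))  →  pair(c, pair(k(b, b), pair(b, 0)))   [R2 at 2]
4. pair(c, pair(k(b, b), pair(b, 0)))  →  pair(c, pair(b, pair(b, 0)))   [R2 at 2.1]

pair(c, pair(b, pair(b, 0)))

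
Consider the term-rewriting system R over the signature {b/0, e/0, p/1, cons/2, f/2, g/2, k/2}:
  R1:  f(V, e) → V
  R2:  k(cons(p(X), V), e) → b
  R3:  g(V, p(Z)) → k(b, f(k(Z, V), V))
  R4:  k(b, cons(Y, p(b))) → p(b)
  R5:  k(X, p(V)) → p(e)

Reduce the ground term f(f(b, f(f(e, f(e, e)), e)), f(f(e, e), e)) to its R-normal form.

b

1. f(f(b, f(f(e, f(e, e)), e)), f(f(e, e), e))  →  f(f(b, f(e, f(e, e))), f(f(e, e), e))   [R1 at 1.2]
2. f(f(b, f(e, f(e, e))), f(f(e, e), e))  →  f(f(b, f(e, e)), f(f(e, e), e))   [R1 at 1.2.2]
3. f(f(b, f(e, e)), f(f(e, e), e))  →  f(f(b, e), f(f(e, e), e))   [R1 at 1.2]
4. f(f(b, e), f(f(e, e), e))  →  f(b, f(f(e, e), e))   [R1 at 1]
5. f(b, f(f(e, e), e))  →  f(b, f(e, e))   [R1 at 2]
6. f(b, f(e, e))  →  f(b, e)   [R1 at 2]
7. f(b, e)  →  b   [R1 at ε]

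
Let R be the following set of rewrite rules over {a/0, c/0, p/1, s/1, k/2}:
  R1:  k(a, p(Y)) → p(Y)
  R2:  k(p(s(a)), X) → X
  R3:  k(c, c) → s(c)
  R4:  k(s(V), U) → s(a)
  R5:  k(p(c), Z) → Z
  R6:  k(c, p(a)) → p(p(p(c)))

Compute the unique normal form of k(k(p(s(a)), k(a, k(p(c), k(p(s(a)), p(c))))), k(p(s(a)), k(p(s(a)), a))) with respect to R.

a

1. k(k(p(s(a)), k(a, k(p(c), k(p(s(a)), p(c))))), k(p(s(a)), k(p(s(a)), a)))  →  k(k(a, k(p(c), k(p(s(a)), p(c)))), k(p(s(a)), k(p(s(a)), a)))   [R2 at 1]
2. k(k(a, k(p(c), k(p(s(a)), p(c)))), k(p(s(a)), k(p(s(a)), a)))  →  k(k(a, k(p(s(a)), p(c))), k(p(s(a)), k(p(s(a)), a)))   [R5 at 1.2]
3. k(k(a, k(p(s(a)), p(c))), k(p(s(a)), k(p(s(a)), a)))  →  k(k(a, p(c)), k(p(s(a)), k(p(s(a)), a)))   [R2 at 1.2]
4. k(k(a, p(c)), k(p(s(a)), k(p(s(a)), a)))  →  k(p(c), k(p(s(a)), k(p(s(a)), a)))   [R1 at 1]
5. k(p(c), k(p(s(a)), k(p(s(a)), a)))  →  k(p(s(a)), k(p(s(a)), a))   [R5 at ε]
6. k(p(s(a)), k(p(s(a)), a))  →  k(p(s(a)), a)   [R2 at ε]
7. k(p(s(a)), a)  →  a   [R2 at ε]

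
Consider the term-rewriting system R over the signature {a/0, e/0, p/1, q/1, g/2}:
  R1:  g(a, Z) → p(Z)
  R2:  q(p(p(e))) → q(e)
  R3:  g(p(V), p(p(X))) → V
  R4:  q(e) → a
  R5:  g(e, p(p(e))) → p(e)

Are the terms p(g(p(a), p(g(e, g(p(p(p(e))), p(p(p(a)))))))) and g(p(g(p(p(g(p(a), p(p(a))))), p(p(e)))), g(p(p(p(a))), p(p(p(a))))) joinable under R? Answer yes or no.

yes — NF(t₁) = p(a), NF(t₂) = p(a)

Reduce t₁ = p(g(p(a), p(g(e, g(p(p(p(e))), p(p(p(a)))))))):
1. p(g(p(a), p(g(e, g(p(p(p(e))), p(p(p(a))))))))  →  p(g(p(a), p(g(e, p(p(e))))))   [R3 at 1.2.1.2]
2. p(g(p(a), p(g(e, p(p(e))))))  →  p(g(p(a), p(p(e))))   [R5 at 1.2.1]
3. p(g(p(a), p(p(e))))  →  p(a)   [R3 at 1]

Reduce t₂ = g(p(g(p(p(g(p(a), p(p(a))))), p(p(e)))), g(p(p(p(a))), p(p(p(a))))):
1. g(p(g(p(p(g(p(a), p(p(a))))), p(p(e)))), g(p(p(p(a))), p(p(p(a)))))  →  g(p(p(g(p(a), p(p(a))))), g(p(p(p(a))), p(p(p(a)))))   [R3 at 1.1]
2. g(p(p(g(p(a), p(p(a))))), g(p(p(p(a))), p(p(p(a)))))  →  g(p(p(a)), g(p(p(p(a))), p(p(p(a)))))   [R3 at 1.1.1]
3. g(p(p(a)), g(p(p(p(a))), p(p(p(a)))))  →  g(p(p(a)), p(p(a)))   [R3 at 2]
4. g(p(p(a)), p(p(a)))  →  p(a)   [R3 at ε]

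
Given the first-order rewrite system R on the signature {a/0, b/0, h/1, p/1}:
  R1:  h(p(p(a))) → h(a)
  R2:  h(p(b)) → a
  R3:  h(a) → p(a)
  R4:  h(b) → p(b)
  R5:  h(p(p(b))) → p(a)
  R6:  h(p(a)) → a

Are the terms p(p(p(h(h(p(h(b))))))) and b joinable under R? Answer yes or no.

Reduce t₁ = p(p(p(h(h(p(h(b))))))):
1. p(p(p(h(h(p(h(b)))))))  →  p(p(p(h(h(p(p(b)))))))   [R4 at 1.1.1.1.1.1]
2. p(p(p(h(h(p(p(b)))))))  →  p(p(p(h(p(a)))))   [R5 at 1.1.1.1]
3. p(p(p(h(p(a)))))  →  p(p(p(a)))   [R6 at 1.1.1]

Reduce t₂ = b:

no — NF(t₁) = p(p(p(a))), NF(t₂) = b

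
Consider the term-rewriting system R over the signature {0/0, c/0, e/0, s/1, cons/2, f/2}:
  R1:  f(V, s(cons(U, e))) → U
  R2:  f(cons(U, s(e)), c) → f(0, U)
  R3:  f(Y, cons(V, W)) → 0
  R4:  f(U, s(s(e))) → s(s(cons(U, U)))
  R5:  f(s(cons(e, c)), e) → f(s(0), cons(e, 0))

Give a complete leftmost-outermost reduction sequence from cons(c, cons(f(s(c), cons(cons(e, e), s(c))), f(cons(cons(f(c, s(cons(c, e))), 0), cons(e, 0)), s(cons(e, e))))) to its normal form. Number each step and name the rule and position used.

1. cons(c, cons(f(s(c), cons(cons(e, e), s(c))), f(cons(cons(f(c, s(cons(c, e))), 0), cons(e, 0)), s(cons(e, e)))))  →  cons(c, cons(0, f(cons(cons(f(c, s(cons(c, e))), 0), cons(e, 0)), s(cons(e, e)))))   [R3 at 2.1]
2. cons(c, cons(0, f(cons(cons(f(c, s(cons(c, e))), 0), cons(e, 0)), s(cons(e, e)))))  →  cons(c, cons(0, e))   [R1 at 2.2]

cons(c, cons(0, e))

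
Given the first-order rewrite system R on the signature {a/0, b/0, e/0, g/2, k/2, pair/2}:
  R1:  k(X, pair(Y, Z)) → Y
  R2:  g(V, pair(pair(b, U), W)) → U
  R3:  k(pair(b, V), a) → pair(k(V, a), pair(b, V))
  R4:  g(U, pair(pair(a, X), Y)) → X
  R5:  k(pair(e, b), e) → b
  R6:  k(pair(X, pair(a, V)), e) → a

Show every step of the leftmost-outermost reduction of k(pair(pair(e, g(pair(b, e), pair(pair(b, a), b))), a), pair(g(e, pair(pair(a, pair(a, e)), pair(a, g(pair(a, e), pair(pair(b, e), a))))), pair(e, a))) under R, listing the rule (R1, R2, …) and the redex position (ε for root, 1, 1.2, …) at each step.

pair(a, e)

1. k(pair(pair(e, g(pair(b, e), pair(pair(b, a), b))), a), pair(g(e, pair(pair(a, pair(a, e)), pair(a, g(pair(a, e), pair(pair(b, e), a))))), pair(e, a)))  →  g(e, pair(pair(a, pair(a, e)), pair(a, g(pair(a, e), pair(pair(b, e), a)))))   [R1 at ε]
2. g(e, pair(pair(a, pair(a, e)), pair(a, g(pair(a, e), pair(pair(b, e), a)))))  →  pair(a, e)   [R4 at ε]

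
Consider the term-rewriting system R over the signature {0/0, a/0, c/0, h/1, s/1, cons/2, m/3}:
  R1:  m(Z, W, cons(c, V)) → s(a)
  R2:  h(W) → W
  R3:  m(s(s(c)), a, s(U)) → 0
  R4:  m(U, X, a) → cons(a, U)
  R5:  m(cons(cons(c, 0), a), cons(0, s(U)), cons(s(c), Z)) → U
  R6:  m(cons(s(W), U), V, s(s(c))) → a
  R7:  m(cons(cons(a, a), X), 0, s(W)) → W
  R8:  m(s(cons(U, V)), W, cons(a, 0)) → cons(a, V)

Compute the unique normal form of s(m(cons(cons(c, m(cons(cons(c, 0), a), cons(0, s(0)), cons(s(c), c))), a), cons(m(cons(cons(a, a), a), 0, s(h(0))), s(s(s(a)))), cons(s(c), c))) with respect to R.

s(s(s(a)))

1. s(m(cons(cons(c, m(cons(cons(c, 0), a), cons(0, s(0)), cons(s(c), c))), a), cons(m(cons(cons(a, a), a), 0, s(h(0))), s(s(s(a)))), cons(s(c), c)))  →  s(m(cons(cons(c, 0), a), cons(m(cons(cons(a, a), a), 0, s(h(0))), s(s(s(a)))), cons(s(c), c)))   [R5 at 1.1.1.2]
2. s(m(cons(cons(c, 0), a), cons(m(cons(cons(a, a), a), 0, s(h(0))), s(s(s(a)))), cons(s(c), c)))  →  s(m(cons(cons(c, 0), a), cons(h(0), s(s(s(a)))), cons(s(c), c)))   [R7 at 1.2.1]
3. s(m(cons(cons(c, 0), a), cons(h(0), s(s(s(a)))), cons(s(c), c)))  →  s(m(cons(cons(c, 0), a), cons(0, s(s(s(a)))), cons(s(c), c)))   [R2 at 1.2.1]
4. s(m(cons(cons(c, 0), a), cons(0, s(s(s(a)))), cons(s(c), c)))  →  s(s(s(a)))   [R5 at 1]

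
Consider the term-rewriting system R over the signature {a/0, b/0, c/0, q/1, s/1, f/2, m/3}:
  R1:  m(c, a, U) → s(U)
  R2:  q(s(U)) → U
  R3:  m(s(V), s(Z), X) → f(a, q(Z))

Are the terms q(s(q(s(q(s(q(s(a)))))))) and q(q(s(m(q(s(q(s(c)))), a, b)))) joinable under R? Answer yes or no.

Reduce t₁ = q(s(q(s(q(s(q(s(a)))))))):
1. q(s(q(s(q(s(q(s(a))))))))  →  q(s(q(s(q(s(a))))))   [R2 at ε]
2. q(s(q(s(q(s(a))))))  →  q(s(q(s(a))))   [R2 at ε]
3. q(s(q(s(a))))  →  q(s(a))   [R2 at ε]
4. q(s(a))  →  a   [R2 at ε]

Reduce t₂ = q(q(s(m(q(s(q(s(c)))), a, b)))):
1. q(q(s(m(q(s(q(s(c)))), a, b))))  →  q(m(q(s(q(s(c)))), a, b))   [R2 at 1]
2. q(m(q(s(q(s(c)))), a, b))  →  q(m(q(s(c)), a, b))   [R2 at 1.1]
3. q(m(q(s(c)), a, b))  →  q(m(c, a, b))   [R2 at 1.1]
4. q(m(c, a, b))  →  q(s(b))   [R1 at 1]
5. q(s(b))  →  b   [R2 at ε]

no — NF(t₁) = a, NF(t₂) = b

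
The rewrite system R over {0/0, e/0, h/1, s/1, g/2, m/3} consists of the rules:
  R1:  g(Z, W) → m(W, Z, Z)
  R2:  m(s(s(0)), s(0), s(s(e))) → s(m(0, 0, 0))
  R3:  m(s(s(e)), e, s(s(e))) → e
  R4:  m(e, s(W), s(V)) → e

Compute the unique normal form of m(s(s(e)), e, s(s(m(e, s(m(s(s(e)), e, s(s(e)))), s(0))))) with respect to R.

1. m(s(s(e)), e, s(s(m(e, s(m(s(s(e)), e, s(s(e)))), s(0)))))  →  m(s(s(e)), e, s(s(e)))   [R4 at 3.1.1]
2. m(s(s(e)), e, s(s(e)))  →  e   [R3 at ε]

e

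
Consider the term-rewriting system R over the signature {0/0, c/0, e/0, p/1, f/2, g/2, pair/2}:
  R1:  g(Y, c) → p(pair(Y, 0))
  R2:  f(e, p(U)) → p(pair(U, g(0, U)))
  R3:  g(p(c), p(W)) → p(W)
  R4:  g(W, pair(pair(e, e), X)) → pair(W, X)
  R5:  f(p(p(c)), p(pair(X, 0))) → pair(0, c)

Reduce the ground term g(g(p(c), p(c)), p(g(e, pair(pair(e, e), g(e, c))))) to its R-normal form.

p(pair(e, p(pair(e, 0))))

1. g(g(p(c), p(c)), p(g(e, pair(pair(e, e), g(e, c)))))  →  g(p(c), p(g(e, pair(pair(e, e), g(e, c)))))   [R3 at 1]
2. g(p(c), p(g(e, pair(pair(e, e), g(e, c)))))  →  p(g(e, pair(pair(e, e), g(e, c))))   [R3 at ε]
3. p(g(e, pair(pair(e, e), g(e, c))))  →  p(pair(e, g(e, c)))   [R4 at 1]
4. p(pair(e, g(e, c)))  →  p(pair(e, p(pair(e, 0))))   [R1 at 1.2]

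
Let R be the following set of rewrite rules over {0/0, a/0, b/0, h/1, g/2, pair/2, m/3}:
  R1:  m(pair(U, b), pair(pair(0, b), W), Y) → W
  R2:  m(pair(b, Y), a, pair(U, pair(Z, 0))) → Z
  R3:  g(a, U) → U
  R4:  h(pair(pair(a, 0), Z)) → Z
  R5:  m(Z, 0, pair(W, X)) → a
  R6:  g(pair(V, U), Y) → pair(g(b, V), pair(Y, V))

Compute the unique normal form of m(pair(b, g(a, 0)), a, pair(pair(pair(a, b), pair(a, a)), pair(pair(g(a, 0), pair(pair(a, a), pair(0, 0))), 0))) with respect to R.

pair(0, pair(pair(a, a), pair(0, 0)))

1. m(pair(b, g(a, 0)), a, pair(pair(pair(a, b), pair(a, a)), pair(pair(g(a, 0), pair(pair(a, a), pair(0, 0))), 0)))  →  pair(g(a, 0), pair(pair(a, a), pair(0, 0)))   [R2 at ε]
2. pair(g(a, 0), pair(pair(a, a), pair(0, 0)))  →  pair(0, pair(pair(a, a), pair(0, 0)))   [R3 at 1]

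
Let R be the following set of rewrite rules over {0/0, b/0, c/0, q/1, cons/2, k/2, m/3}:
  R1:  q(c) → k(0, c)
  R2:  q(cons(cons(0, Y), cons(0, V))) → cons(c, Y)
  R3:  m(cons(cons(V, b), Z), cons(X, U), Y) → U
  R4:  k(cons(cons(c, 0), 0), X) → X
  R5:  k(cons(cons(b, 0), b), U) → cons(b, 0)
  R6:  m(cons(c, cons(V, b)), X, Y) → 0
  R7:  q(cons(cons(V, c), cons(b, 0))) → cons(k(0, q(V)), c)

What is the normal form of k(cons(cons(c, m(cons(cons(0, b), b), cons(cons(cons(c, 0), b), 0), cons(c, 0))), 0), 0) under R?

1. k(cons(cons(c, m(cons(cons(0, b), b), cons(cons(cons(c, 0), b), 0), cons(c, 0))), 0), 0)  →  k(cons(cons(c, 0), 0), 0)   [R3 at 1.1.2]
2. k(cons(cons(c, 0), 0), 0)  →  0   [R4 at ε]

0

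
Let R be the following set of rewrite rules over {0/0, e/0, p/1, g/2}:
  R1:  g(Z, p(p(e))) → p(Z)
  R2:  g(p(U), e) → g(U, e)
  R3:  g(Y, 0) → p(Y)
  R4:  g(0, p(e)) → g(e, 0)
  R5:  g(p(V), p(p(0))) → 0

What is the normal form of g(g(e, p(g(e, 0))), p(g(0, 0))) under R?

1. g(g(e, p(g(e, 0))), p(g(0, 0)))  →  g(g(e, p(p(e))), p(g(0, 0)))   [R3 at 1.2.1]
2. g(g(e, p(p(e))), p(g(0, 0)))  →  g(p(e), p(g(0, 0)))   [R1 at 1]
3. g(p(e), p(g(0, 0)))  →  g(p(e), p(p(0)))   [R3 at 2.1]
4. g(p(e), p(p(0)))  →  0   [R5 at ε]

0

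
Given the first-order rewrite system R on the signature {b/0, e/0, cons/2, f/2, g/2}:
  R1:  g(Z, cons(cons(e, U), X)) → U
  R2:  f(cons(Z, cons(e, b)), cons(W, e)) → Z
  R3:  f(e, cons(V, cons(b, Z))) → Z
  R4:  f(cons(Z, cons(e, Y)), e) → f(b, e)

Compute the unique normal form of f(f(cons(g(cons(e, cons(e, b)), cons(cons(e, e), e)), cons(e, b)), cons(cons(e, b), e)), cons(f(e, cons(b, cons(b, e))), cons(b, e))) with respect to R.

e

1. f(f(cons(g(cons(e, cons(e, b)), cons(cons(e, e), e)), cons(e, b)), cons(cons(e, b), e)), cons(f(e, cons(b, cons(b, e))), cons(b, e)))  →  f(g(cons(e, cons(e, b)), cons(cons(e, e), e)), cons(f(e, cons(b, cons(b, e))), cons(b, e)))   [R2 at 1]
2. f(g(cons(e, cons(e, b)), cons(cons(e, e), e)), cons(f(e, cons(b, cons(b, e))), cons(b, e)))  →  f(e, cons(f(e, cons(b, cons(b, e))), cons(b, e)))   [R1 at 1]
3. f(e, cons(f(e, cons(b, cons(b, e))), cons(b, e)))  →  e   [R3 at ε]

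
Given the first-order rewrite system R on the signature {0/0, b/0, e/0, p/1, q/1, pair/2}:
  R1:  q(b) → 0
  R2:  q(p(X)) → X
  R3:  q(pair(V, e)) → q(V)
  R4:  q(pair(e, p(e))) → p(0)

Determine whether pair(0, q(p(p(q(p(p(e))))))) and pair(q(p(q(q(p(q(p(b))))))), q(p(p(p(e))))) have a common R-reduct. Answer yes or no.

yes — NF(t₁) = pair(0, p(p(e))), NF(t₂) = pair(0, p(p(e)))

Reduce t₁ = pair(0, q(p(p(q(p(p(e))))))):
1. pair(0, q(p(p(q(p(p(e)))))))  →  pair(0, p(q(p(p(e)))))   [R2 at 2]
2. pair(0, p(q(p(p(e)))))  →  pair(0, p(p(e)))   [R2 at 2.1]

Reduce t₂ = pair(q(p(q(q(p(q(p(b))))))), q(p(p(p(e))))):
1. pair(q(p(q(q(p(q(p(b))))))), q(p(p(p(e)))))  →  pair(q(q(p(q(p(b))))), q(p(p(p(e)))))   [R2 at 1]
2. pair(q(q(p(q(p(b))))), q(p(p(p(e)))))  →  pair(q(q(p(b))), q(p(p(p(e)))))   [R2 at 1.1]
3. pair(q(q(p(b))), q(p(p(p(e)))))  →  pair(q(b), q(p(p(p(e)))))   [R2 at 1.1]
4. pair(q(b), q(p(p(p(e)))))  →  pair(0, q(p(p(p(e)))))   [R1 at 1]
5. pair(0, q(p(p(p(e)))))  →  pair(0, p(p(e)))   [R2 at 2]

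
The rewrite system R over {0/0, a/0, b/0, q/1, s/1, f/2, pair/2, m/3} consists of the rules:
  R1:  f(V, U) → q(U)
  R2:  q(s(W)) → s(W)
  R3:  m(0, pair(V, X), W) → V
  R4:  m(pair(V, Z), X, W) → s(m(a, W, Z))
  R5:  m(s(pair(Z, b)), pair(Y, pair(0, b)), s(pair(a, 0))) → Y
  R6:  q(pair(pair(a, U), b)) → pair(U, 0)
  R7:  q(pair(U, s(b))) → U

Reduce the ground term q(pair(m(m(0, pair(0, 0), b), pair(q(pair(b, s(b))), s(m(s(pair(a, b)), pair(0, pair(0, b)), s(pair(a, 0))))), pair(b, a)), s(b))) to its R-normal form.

b

1. q(pair(m(m(0, pair(0, 0), b), pair(q(pair(b, s(b))), s(m(s(pair(a, b)), pair(0, pair(0, b)), s(pair(a, 0))))), pair(b, a)), s(b)))  →  m(m(0, pair(0, 0), b), pair(q(pair(b, s(b))), s(m(s(pair(a, b)), pair(0, pair(0, b)), s(pair(a, 0))))), pair(b, a))   [R7 at ε]
2. m(m(0, pair(0, 0), b), pair(q(pair(b, s(b))), s(m(s(pair(a, b)), pair(0, pair(0, b)), s(pair(a, 0))))), pair(b, a))  →  m(0, pair(q(pair(b, s(b))), s(m(s(pair(a, b)), pair(0, pair(0, b)), s(pair(a, 0))))), pair(b, a))   [R3 at 1]
3. m(0, pair(q(pair(b, s(b))), s(m(s(pair(a, b)), pair(0, pair(0, b)), s(pair(a, 0))))), pair(b, a))  →  q(pair(b, s(b)))   [R3 at ε]
4. q(pair(b, s(b)))  →  b   [R7 at ε]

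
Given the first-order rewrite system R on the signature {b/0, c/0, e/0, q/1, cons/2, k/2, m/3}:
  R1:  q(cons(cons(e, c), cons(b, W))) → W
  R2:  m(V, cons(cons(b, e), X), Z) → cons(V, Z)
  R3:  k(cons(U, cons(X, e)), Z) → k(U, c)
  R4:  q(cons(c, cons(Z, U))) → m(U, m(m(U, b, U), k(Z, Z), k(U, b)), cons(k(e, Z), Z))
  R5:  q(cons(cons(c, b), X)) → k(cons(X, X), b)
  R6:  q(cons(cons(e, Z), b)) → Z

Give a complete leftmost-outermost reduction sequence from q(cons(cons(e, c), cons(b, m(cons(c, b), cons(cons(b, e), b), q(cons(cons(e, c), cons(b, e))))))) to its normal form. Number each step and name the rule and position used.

1. q(cons(cons(e, c), cons(b, m(cons(c, b), cons(cons(b, e), b), q(cons(cons(e, c), cons(b, e)))))))  →  m(cons(c, b), cons(cons(b, e), b), q(cons(cons(e, c), cons(b, e))))   [R1 at ε]
2. m(cons(c, b), cons(cons(b, e), b), q(cons(cons(e, c), cons(b, e))))  →  cons(cons(c, b), q(cons(cons(e, c), cons(b, e))))   [R2 at ε]
3. cons(cons(c, b), q(cons(cons(e, c), cons(b, e))))  →  cons(cons(c, b), e)   [R1 at 2]

cons(cons(c, b), e)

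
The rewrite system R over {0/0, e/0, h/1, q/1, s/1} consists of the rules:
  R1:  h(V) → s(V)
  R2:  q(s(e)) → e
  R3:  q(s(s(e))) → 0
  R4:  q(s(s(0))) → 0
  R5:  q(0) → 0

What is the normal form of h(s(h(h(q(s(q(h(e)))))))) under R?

1. h(s(h(h(q(s(q(h(e))))))))  →  s(s(h(h(q(s(q(h(e))))))))   [R1 at ε]
2. s(s(h(h(q(s(q(h(e))))))))  →  s(s(s(h(q(s(q(h(e))))))))   [R1 at 1.1]
3. s(s(s(h(q(s(q(h(e))))))))  →  s(s(s(s(q(s(q(h(e))))))))   [R1 at 1.1.1]
4. s(s(s(s(q(s(q(h(e))))))))  →  s(s(s(s(q(s(q(s(e))))))))   [R1 at 1.1.1.1.1.1.1]
5. s(s(s(s(q(s(q(s(e))))))))  →  s(s(s(s(q(s(e))))))   [R2 at 1.1.1.1.1.1]
6. s(s(s(s(q(s(e))))))  →  s(s(s(s(e))))   [R2 at 1.1.1.1]

s(s(s(s(e))))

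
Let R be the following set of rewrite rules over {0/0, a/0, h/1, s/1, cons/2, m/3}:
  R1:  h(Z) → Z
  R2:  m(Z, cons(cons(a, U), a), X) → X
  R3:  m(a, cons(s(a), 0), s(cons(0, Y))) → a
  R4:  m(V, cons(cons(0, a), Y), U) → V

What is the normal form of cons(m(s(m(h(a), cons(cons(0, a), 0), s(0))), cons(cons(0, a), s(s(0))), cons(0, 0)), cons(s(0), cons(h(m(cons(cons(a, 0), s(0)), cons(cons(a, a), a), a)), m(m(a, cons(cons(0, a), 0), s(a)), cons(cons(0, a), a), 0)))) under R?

1. cons(m(s(m(h(a), cons(cons(0, a), 0), s(0))), cons(cons(0, a), s(s(0))), cons(0, 0)), cons(s(0), cons(h(m(cons(cons(a, 0), s(0)), cons(cons(a, a), a), a)), m(m(a, cons(cons(0, a), 0), s(a)), cons(cons(0, a), a), 0))))  →  cons(s(m(h(a), cons(cons(0, a), 0), s(0))), cons(s(0), cons(h(m(cons(cons(a, 0), s(0)), cons(cons(a, a), a), a)), m(m(a, cons(cons(0, a), 0), s(a)), cons(cons(0, a), a), 0))))   [R4 at 1]
2. cons(s(m(h(a), cons(cons(0, a), 0), s(0))), cons(s(0), cons(h(m(cons(cons(a, 0), s(0)), cons(cons(a, a), a), a)), m(m(a, cons(cons(0, a), 0), s(a)), cons(cons(0, a), a), 0))))  →  cons(s(h(a)), cons(s(0), cons(h(m(cons(cons(a, 0), s(0)), cons(cons(a, a), a), a)), m(m(a, cons(cons(0, a), 0), s(a)), cons(cons(0, a), a), 0))))   [R4 at 1.1]
3. cons(s(h(a)), cons(s(0), cons(h(m(cons(cons(a, 0), s(0)), cons(cons(a, a), a), a)), m(m(a, cons(cons(0, a), 0), s(a)), cons(cons(0, a), a), 0))))  →  cons(s(a), cons(s(0), cons(h(m(cons(cons(a, 0), s(0)), cons(cons(a, a), a), a)), m(m(a, cons(cons(0, a), 0), s(a)), cons(cons(0, a), a), 0))))   [R1 at 1.1]
4. cons(s(a), cons(s(0), cons(h(m(cons(cons(a, 0), s(0)), cons(cons(a, a), a), a)), m(m(a, cons(cons(0, a), 0), s(a)), cons(cons(0, a), a), 0))))  →  cons(s(a), cons(s(0), cons(m(cons(cons(a, 0), s(0)), cons(cons(a, a), a), a), m(m(a, cons(cons(0, a), 0), s(a)), cons(cons(0, a), a), 0))))   [R1 at 2.2.1]
5. cons(s(a), cons(s(0), cons(m(cons(cons(a, 0), s(0)), cons(cons(a, a), a), a), m(m(a, cons(cons(0, a), 0), s(a)), cons(cons(0, a), a), 0))))  →  cons(s(a), cons(s(0), cons(a, m(m(a, cons(cons(0, a), 0), s(a)), cons(cons(0, a), a), 0))))   [R2 at 2.2.1]
6. cons(s(a), cons(s(0), cons(a, m(m(a, cons(cons(0, a), 0), s(a)), cons(cons(0, a), a), 0))))  →  cons(s(a), cons(s(0), cons(a, m(a, cons(cons(0, a), 0), s(a)))))   [R4 at 2.2.2]
7. cons(s(a), cons(s(0), cons(a, m(a, cons(cons(0, a), 0), s(a)))))  →  cons(s(a), cons(s(0), cons(a, a)))   [R4 at 2.2.2]

cons(s(a), cons(s(0), cons(a, a)))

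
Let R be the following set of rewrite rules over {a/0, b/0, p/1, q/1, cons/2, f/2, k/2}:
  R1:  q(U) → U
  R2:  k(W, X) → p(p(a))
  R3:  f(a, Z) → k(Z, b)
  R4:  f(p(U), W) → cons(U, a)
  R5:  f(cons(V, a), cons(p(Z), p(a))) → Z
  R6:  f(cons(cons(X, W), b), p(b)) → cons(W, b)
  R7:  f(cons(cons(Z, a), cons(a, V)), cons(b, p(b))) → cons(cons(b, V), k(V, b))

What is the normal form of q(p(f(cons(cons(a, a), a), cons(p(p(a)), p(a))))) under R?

p(p(a))

1. q(p(f(cons(cons(a, a), a), cons(p(p(a)), p(a)))))  →  p(f(cons(cons(a, a), a), cons(p(p(a)), p(a))))   [R1 at ε]
2. p(f(cons(cons(a, a), a), cons(p(p(a)), p(a))))  →  p(p(a))   [R5 at 1]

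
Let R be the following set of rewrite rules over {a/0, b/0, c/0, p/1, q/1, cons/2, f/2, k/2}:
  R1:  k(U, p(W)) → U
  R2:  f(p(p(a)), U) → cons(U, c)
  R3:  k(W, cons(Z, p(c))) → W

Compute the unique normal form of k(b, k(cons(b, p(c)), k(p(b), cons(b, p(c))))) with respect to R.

b

1. k(b, k(cons(b, p(c)), k(p(b), cons(b, p(c)))))  →  k(b, k(cons(b, p(c)), p(b)))   [R3 at 2.2]
2. k(b, k(cons(b, p(c)), p(b)))  →  k(b, cons(b, p(c)))   [R1 at 2]
3. k(b, cons(b, p(c)))  →  b   [R3 at ε]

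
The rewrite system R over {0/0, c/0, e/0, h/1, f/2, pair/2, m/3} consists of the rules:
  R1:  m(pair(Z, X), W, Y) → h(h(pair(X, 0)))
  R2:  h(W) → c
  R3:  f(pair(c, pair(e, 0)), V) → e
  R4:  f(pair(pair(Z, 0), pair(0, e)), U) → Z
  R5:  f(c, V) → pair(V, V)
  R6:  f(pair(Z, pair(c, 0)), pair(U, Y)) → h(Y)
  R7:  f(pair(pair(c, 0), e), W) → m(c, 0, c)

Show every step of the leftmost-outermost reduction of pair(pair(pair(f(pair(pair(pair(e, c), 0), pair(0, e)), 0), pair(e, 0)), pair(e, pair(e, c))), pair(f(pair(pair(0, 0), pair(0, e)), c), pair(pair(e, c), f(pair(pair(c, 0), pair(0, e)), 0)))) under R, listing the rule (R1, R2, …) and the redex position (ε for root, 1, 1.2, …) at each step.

1. pair(pair(pair(f(pair(pair(pair(e, c), 0), pair(0, e)), 0), pair(e, 0)), pair(e, pair(e, c))), pair(f(pair(pair(0, 0), pair(0, e)), c), pair(pair(e, c), f(pair(pair(c, 0), pair(0, e)), 0))))  →  pair(pair(pair(pair(e, c), pair(e, 0)), pair(e, pair(e, c))), pair(f(pair(pair(0, 0), pair(0, e)), c), pair(pair(e, c), f(pair(pair(c, 0), pair(0, e)), 0))))   [R4 at 1.1.1]
2. pair(pair(pair(pair(e, c), pair(e, 0)), pair(e, pair(e, c))), pair(f(pair(pair(0, 0), pair(0, e)), c), pair(pair(e, c), f(pair(pair(c, 0), pair(0, e)), 0))))  →  pair(pair(pair(pair(e, c), pair(e, 0)), pair(e, pair(e, c))), pair(0, pair(pair(e, c), f(pair(pair(c, 0), pair(0, e)), 0))))   [R4 at 2.1]
3. pair(pair(pair(pair(e, c), pair(e, 0)), pair(e, pair(e, c))), pair(0, pair(pair(e, c), f(pair(pair(c, 0), pair(0, e)), 0))))  →  pair(pair(pair(pair(e, c), pair(e, 0)), pair(e, pair(e, c))), pair(0, pair(pair(e, c), c)))   [R4 at 2.2.2]

pair(pair(pair(pair(e, c), pair(e, 0)), pair(e, pair(e, c))), pair(0, pair(pair(e, c), c)))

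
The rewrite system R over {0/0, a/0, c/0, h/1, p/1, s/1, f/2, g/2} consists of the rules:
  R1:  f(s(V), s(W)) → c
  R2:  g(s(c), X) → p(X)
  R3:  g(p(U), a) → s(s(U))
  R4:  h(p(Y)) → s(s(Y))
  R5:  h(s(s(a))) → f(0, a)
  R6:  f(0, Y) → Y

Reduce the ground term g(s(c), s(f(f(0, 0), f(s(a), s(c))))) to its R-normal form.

p(s(c))

1. g(s(c), s(f(f(0, 0), f(s(a), s(c)))))  →  p(s(f(f(0, 0), f(s(a), s(c)))))   [R2 at ε]
2. p(s(f(f(0, 0), f(s(a), s(c)))))  →  p(s(f(0, f(s(a), s(c)))))   [R6 at 1.1.1]
3. p(s(f(0, f(s(a), s(c)))))  →  p(s(f(s(a), s(c))))   [R6 at 1.1]
4. p(s(f(s(a), s(c))))  →  p(s(c))   [R1 at 1.1]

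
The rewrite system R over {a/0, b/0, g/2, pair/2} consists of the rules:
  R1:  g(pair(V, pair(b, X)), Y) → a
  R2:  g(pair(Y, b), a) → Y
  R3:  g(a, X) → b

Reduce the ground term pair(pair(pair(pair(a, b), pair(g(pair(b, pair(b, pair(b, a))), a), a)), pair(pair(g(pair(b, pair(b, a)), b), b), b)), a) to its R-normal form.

1. pair(pair(pair(pair(a, b), pair(g(pair(b, pair(b, pair(b, a))), a), a)), pair(pair(g(pair(b, pair(b, a)), b), b), b)), a)  →  pair(pair(pair(pair(a, b), pair(a, a)), pair(pair(g(pair(b, pair(b, a)), b), b), b)), a)   [R1 at 1.1.2.1]
2. pair(pair(pair(pair(a, b), pair(a, a)), pair(pair(g(pair(b, pair(b, a)), b), b), b)), a)  →  pair(pair(pair(pair(a, b), pair(a, a)), pair(pair(a, b), b)), a)   [R1 at 1.2.1.1]

pair(pair(pair(pair(a, b), pair(a, a)), pair(pair(a, b), b)), a)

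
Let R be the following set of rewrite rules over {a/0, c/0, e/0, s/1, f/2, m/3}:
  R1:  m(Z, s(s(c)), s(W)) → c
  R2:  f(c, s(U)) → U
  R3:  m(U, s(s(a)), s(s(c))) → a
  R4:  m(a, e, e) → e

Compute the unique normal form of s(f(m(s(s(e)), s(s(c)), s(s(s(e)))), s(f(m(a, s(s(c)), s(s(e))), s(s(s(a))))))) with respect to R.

s(s(s(a)))

1. s(f(m(s(s(e)), s(s(c)), s(s(s(e)))), s(f(m(a, s(s(c)), s(s(e))), s(s(s(a)))))))  →  s(f(c, s(f(m(a, s(s(c)), s(s(e))), s(s(s(a)))))))   [R1 at 1.1]
2. s(f(c, s(f(m(a, s(s(c)), s(s(e))), s(s(s(a)))))))  →  s(f(m(a, s(s(c)), s(s(e))), s(s(s(a)))))   [R2 at 1]
3. s(f(m(a, s(s(c)), s(s(e))), s(s(s(a)))))  →  s(f(c, s(s(s(a)))))   [R1 at 1.1]
4. s(f(c, s(s(s(a)))))  →  s(s(s(a)))   [R2 at 1]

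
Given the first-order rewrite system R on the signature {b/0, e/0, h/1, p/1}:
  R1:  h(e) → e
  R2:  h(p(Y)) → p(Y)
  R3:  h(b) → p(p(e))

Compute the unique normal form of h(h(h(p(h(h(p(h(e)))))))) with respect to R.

1. h(h(h(p(h(h(p(h(e))))))))  →  h(h(p(h(h(p(h(e)))))))   [R2 at 1.1]
2. h(h(p(h(h(p(h(e)))))))  →  h(p(h(h(p(h(e))))))   [R2 at 1]
3. h(p(h(h(p(h(e))))))  →  p(h(h(p(h(e)))))   [R2 at ε]
4. p(h(h(p(h(e)))))  →  p(h(p(h(e))))   [R2 at 1.1]
5. p(h(p(h(e))))  →  p(p(h(e)))   [R2 at 1]
6. p(p(h(e)))  →  p(p(e))   [R1 at 1.1]

p(p(e))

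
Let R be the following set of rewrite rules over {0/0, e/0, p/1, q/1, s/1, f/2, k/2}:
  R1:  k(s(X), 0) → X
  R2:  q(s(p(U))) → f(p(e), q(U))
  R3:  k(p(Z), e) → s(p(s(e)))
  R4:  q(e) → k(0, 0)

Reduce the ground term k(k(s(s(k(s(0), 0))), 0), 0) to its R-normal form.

1. k(k(s(s(k(s(0), 0))), 0), 0)  →  k(s(k(s(0), 0)), 0)   [R1 at 1]
2. k(s(k(s(0), 0)), 0)  →  k(s(0), 0)   [R1 at ε]
3. k(s(0), 0)  →  0   [R1 at ε]

0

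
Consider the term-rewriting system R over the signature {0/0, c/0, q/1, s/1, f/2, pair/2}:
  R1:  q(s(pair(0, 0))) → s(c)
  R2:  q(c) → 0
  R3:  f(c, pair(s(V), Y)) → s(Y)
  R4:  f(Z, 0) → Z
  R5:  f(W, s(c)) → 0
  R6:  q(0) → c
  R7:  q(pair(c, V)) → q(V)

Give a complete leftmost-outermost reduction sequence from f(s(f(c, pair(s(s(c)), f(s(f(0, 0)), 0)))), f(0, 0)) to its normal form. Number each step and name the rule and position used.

1. f(s(f(c, pair(s(s(c)), f(s(f(0, 0)), 0)))), f(0, 0))  →  f(s(s(f(s(f(0, 0)), 0))), f(0, 0))   [R3 at 1.1]
2. f(s(s(f(s(f(0, 0)), 0))), f(0, 0))  →  f(s(s(s(f(0, 0)))), f(0, 0))   [R4 at 1.1.1]
3. f(s(s(s(f(0, 0)))), f(0, 0))  →  f(s(s(s(0))), f(0, 0))   [R4 at 1.1.1.1]
4. f(s(s(s(0))), f(0, 0))  →  f(s(s(s(0))), 0)   [R4 at 2]
5. f(s(s(s(0))), 0)  →  s(s(s(0)))   [R4 at ε]

s(s(s(0)))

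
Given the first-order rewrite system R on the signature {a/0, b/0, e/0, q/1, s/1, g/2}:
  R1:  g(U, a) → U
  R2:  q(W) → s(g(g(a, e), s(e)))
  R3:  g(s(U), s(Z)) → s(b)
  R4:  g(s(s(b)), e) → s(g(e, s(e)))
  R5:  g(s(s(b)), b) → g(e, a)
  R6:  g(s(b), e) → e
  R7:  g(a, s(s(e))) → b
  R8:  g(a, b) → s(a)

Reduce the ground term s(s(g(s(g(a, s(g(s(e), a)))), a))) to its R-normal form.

s(s(s(b)))

1. s(s(g(s(g(a, s(g(s(e), a)))), a)))  →  s(s(s(g(a, s(g(s(e), a))))))   [R1 at 1.1]
2. s(s(s(g(a, s(g(s(e), a))))))  →  s(s(s(g(a, s(s(e))))))   [R1 at 1.1.1.2.1]
3. s(s(s(g(a, s(s(e))))))  →  s(s(s(b)))   [R7 at 1.1.1]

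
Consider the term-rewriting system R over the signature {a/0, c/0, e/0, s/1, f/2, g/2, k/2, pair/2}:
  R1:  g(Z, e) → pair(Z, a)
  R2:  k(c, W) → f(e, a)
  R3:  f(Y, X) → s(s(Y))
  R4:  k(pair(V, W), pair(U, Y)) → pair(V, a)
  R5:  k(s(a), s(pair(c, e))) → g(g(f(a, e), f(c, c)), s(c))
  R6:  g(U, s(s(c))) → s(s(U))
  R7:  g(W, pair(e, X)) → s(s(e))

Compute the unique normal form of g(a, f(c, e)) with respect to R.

1. g(a, f(c, e))  →  g(a, s(s(c)))   [R3 at 2]
2. g(a, s(s(c)))  →  s(s(a))   [R6 at ε]

s(s(a))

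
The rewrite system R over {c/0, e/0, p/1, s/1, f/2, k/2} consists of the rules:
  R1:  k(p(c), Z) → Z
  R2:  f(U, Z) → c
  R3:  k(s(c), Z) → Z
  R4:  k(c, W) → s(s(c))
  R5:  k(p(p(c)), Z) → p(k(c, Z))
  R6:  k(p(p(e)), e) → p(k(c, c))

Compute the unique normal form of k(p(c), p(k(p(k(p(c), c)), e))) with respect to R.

1. k(p(c), p(k(p(k(p(c), c)), e)))  →  p(k(p(k(p(c), c)), e))   [R1 at ε]
2. p(k(p(k(p(c), c)), e))  →  p(k(p(c), e))   [R1 at 1.1.1]
3. p(k(p(c), e))  →  p(e)   [R1 at 1]

p(e)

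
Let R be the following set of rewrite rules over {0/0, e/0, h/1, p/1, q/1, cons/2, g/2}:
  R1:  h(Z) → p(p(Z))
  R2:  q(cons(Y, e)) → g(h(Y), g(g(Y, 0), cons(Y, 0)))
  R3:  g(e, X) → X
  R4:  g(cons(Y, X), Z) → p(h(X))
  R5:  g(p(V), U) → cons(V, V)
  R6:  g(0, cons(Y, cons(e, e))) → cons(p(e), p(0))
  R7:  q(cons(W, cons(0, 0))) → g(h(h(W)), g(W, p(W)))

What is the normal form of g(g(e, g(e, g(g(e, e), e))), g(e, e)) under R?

e

1. g(g(e, g(e, g(g(e, e), e))), g(e, e))  →  g(g(e, g(g(e, e), e)), g(e, e))   [R3 at 1]
2. g(g(e, g(g(e, e), e)), g(e, e))  →  g(g(g(e, e), e), g(e, e))   [R3 at 1]
3. g(g(g(e, e), e), g(e, e))  →  g(g(e, e), g(e, e))   [R3 at 1.1]
4. g(g(e, e), g(e, e))  →  g(e, g(e, e))   [R3 at 1]
5. g(e, g(e, e))  →  g(e, e)   [R3 at ε]
6. g(e, e)  →  e   [R3 at ε]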